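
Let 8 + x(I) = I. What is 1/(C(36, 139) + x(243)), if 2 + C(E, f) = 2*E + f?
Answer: 1/444 ≈ 0.0022523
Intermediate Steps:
x(I) = -8 + I
C(E, f) = -2 + f + 2*E (C(E, f) = -2 + (2*E + f) = -2 + (f + 2*E) = -2 + f + 2*E)
1/(C(36, 139) + x(243)) = 1/((-2 + 139 + 2*36) + (-8 + 243)) = 1/((-2 + 139 + 72) + 235) = 1/(209 + 235) = 1/444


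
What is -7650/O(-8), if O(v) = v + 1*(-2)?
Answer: 765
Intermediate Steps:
O(v) = -2 + v (O(v) = v - 2 = -2 + v)
-7650/O(-8) = -7650/(-2 - 8) = -7650/(-10) = -7650*(-1)/10 = -102*(-15/2) = 765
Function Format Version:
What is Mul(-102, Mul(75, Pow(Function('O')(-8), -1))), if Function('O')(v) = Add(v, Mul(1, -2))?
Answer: 765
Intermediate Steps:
Function('O')(v) = Add(-2, v) (Function('O')(v) = Add(v, -2) = Add(-2, v))
Mul(-102, Mul(75, Pow(Function('O')(-8), -1))) = Mul(-102, Mul(75, Pow(Add(-2, -8), -1))) = Mul(-102, Mul(75, Pow(-10, -1))) = Mul(-102, Mul(75, Rational(-1, 10))) = Mul(-102, Rational(-15, 2)) = 765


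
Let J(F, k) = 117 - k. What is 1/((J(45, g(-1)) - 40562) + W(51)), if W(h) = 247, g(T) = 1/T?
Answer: -1/40197 ≈ -2.4877e-5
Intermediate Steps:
1/((J(45, g(-1)) - 40562) + W(51)) = 1/(((117 - 1/(-1)) - 40562) + 247) = 1/(((117 - 1*(-1)) - 40562) + 247) = 1/(((117 + 1) - 40562) + 247) = 1/((118 - 40562) + 247) = 1/(-40444 + 247) = 1/(-40197) = -1/40197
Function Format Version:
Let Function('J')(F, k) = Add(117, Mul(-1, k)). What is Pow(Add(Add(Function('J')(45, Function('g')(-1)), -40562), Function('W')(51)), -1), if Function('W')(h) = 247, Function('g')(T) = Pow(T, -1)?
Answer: Rational(-1, 40197) ≈ -2.4877e-5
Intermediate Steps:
Pow(Add(Add(Function('J')(45, Function('g')(-1)), -40562), Function('W')(51)), -1) = Pow(Add(Add(Add(117, Mul(-1, Pow(-1, -1))), -40562), 247), -1) = Pow(Add(Add(Add(117, Mul(-1, -1)), -40562), 247), -1) = Pow(Add(Add(Add(117, 1), -40562), 247), -1) = Pow(Add(Add(118, -40562), 247), -1) = Pow(Add(-40444, 247), -1) = Pow(-40197, -1) = Rational(-1, 40197)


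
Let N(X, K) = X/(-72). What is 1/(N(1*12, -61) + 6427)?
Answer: 6/38561 ≈ 0.00015560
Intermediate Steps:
N(X, K) = -X/72 (N(X, K) = X*(-1/72) = -X/72)
1/(N(1*12, -61) + 6427) = 1/(-12/72 + 6427) = 1/(-1/72*12 + 6427) = 1/(-1/6 + 6427) = 1/(38561/6) = 6/38561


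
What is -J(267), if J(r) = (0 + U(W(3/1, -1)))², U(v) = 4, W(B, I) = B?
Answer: -16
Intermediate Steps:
J(r) = 16 (J(r) = (0 + 4)² = 4² = 16)
-J(267) = -1*16 = -16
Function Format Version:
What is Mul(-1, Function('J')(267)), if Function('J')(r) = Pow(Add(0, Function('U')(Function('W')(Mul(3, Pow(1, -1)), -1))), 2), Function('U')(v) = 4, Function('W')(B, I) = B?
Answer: -16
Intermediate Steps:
Function('J')(r) = 16 (Function('J')(r) = Pow(Add(0, 4), 2) = Pow(4, 2) = 16)
Mul(-1, Function('J')(267)) = Mul(-1, 16) = -16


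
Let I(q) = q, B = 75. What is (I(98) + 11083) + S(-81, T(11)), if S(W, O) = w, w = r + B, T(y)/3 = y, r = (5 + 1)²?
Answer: 11292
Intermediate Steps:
r = 36 (r = 6² = 36)
T(y) = 3*y
w = 111 (w = 36 + 75 = 111)
S(W, O) = 111
(I(98) + 11083) + S(-81, T(11)) = (98 + 11083) + 111 = 11181 + 111 = 11292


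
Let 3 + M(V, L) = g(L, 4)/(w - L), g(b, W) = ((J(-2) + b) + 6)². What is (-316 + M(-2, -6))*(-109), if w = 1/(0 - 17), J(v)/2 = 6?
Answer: 3245039/101 ≈ 32129.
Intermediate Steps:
J(v) = 12 (J(v) = 2*6 = 12)
w = -1/17 (w = 1/(-17) = -1/17 ≈ -0.058824)
g(b, W) = (18 + b)² (g(b, W) = ((12 + b) + 6)² = (18 + b)²)
M(V, L) = -3 + (18 + L)²/(-1/17 - L)
(-316 + M(-2, -6))*(-109) = (-316 + (-5511 - 663*(-6) - 17*(-6)²)/(1 + 17*(-6)))*(-109) = (-316 + (-5511 + 3978 - 17*36)/(1 - 102))*(-109) = (-316 + (-5511 + 3978 - 612)/(-101))*(-109) = (-316 - 1/101*(-2145))*(-109) = (-316 + 2145/101)*(-109) = -29771/101*(-109) = 3245039/101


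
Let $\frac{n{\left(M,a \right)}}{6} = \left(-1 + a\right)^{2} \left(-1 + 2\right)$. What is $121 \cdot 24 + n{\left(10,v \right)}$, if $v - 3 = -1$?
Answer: $2910$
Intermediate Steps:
$v = 2$ ($v = 3 - 1 = 2$)
$n{\left(M,a \right)} = 6 \left(-1 + a\right)^{2}$ ($n{\left(M,a \right)} = 6 \left(-1 + a\right)^{2} \left(-1 + 2\right) = 6 \left(-1 + a\right)^{2} \cdot 1 = 6 \left(-1 + a\right)^{2}$)
$121 \cdot 24 + n{\left(10,v \right)} = 121 \cdot 24 + 6 \left(-1 + 2\right)^{2} = 2904 + 6 \cdot 1^{2} = 2904 + 6 \cdot 1 = 2904 + 6 = 2910$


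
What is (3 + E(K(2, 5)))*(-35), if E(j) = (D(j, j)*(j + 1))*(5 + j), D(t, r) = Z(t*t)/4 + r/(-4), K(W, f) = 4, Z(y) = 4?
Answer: -105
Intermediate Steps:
D(t, r) = 1 - r/4 (D(t, r) = 4/4 + r/(-4) = 4*(¼) + r*(-¼) = 1 - r/4)
E(j) = (1 + j)*(1 - j/4)*(5 + j) (E(j) = ((1 - j/4)*(j + 1))*(5 + j) = ((1 - j/4)*(1 + j))*(5 + j) = ((1 + j)*(1 - j/4))*(5 + j) = (1 + j)*(1 - j/4)*(5 + j))
(3 + E(K(2, 5)))*(-35) = (3 - (-4 + 4)*(5 + 4² + 6*4)/4)*(-35) = (3 - ¼*0*(5 + 16 + 24))*(-35) = (3 - ¼*0*45)*(-35) = (3 + 0)*(-35) = 3*(-35) = -105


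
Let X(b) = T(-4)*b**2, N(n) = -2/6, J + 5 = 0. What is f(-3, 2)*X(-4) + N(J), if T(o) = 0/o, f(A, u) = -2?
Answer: -1/3 ≈ -0.33333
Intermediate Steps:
J = -5 (J = -5 + 0 = -5)
T(o) = 0
N(n) = -1/3 (N(n) = -2*1/6 = -1/3)
X(b) = 0 (X(b) = 0*b**2 = 0)
f(-3, 2)*X(-4) + N(J) = -2*0 - 1/3 = 0 - 1/3 = -1/3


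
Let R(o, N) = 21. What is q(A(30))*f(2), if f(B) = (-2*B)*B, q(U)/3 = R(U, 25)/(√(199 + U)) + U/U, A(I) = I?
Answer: -24 - 504*√229/229 ≈ -57.305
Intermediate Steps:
q(U) = 3 + 63/√(199 + U) (q(U) = 3*(21/(√(199 + U)) + U/U) = 3*(21/√(199 + U) + 1) = 3*(1 + 21/√(199 + U)) = 3 + 63/√(199 + U))
f(B) = -2*B²
q(A(30))*f(2) = (3 + 63/√(199 + 30))*(-2*2²) = (3 + 63/√229)*(-2*4) = (3 + 63*(√229/229))*(-8) = (3 + 63*√229/229)*(-8) = -24 - 504*√229/229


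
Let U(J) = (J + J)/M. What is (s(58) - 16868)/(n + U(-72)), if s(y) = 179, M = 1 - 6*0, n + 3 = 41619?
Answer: -5563/13824 ≈ -0.40242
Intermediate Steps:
n = 41616 (n = -3 + 41619 = 41616)
M = 1 (M = 1 + 0 = 1)
U(J) = 2*J (U(J) = (J + J)/1 = (2*J)*1 = 2*J)
(s(58) - 16868)/(n + U(-72)) = (179 - 16868)/(41616 + 2*(-72)) = -16689/(41616 - 144) = -16689/41472 = -16689*1/41472 = -5563/13824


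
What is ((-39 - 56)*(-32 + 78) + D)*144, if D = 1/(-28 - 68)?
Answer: -1258563/2 ≈ -6.2928e+5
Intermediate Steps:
D = -1/96 (D = 1/(-96) = -1/96 ≈ -0.010417)
((-39 - 56)*(-32 + 78) + D)*144 = ((-39 - 56)*(-32 + 78) - 1/96)*144 = (-95*46 - 1/96)*144 = (-4370 - 1/96)*144 = -419521/96*144 = -1258563/2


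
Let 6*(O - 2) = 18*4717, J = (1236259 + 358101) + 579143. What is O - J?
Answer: -2159350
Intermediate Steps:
J = 2173503 (J = 1594360 + 579143 = 2173503)
O = 14153 (O = 2 + (18*4717)/6 = 2 + (⅙)*84906 = 2 + 14151 = 14153)
O - J = 14153 - 1*2173503 = 14153 - 2173503 = -2159350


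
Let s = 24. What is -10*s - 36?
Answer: -276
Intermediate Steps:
-10*s - 36 = -10*24 - 36 = -240 - 36 = -276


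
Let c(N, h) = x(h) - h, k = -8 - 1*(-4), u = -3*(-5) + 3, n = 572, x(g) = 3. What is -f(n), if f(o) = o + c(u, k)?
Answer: -579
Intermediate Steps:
u = 18 (u = 15 + 3 = 18)
k = -4 (k = -8 + 4 = -4)
c(N, h) = 3 - h
f(o) = 7 + o (f(o) = o + (3 - 1*(-4)) = o + (3 + 4) = o + 7 = 7 + o)
-f(n) = -(7 + 572) = -1*579 = -579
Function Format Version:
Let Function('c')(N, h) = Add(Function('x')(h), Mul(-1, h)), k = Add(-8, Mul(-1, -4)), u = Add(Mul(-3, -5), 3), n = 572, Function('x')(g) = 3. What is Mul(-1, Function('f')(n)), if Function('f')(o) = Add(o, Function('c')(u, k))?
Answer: -579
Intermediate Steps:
u = 18 (u = Add(15, 3) = 18)
k = -4 (k = Add(-8, 4) = -4)
Function('c')(N, h) = Add(3, Mul(-1, h))
Function('f')(o) = Add(7, o) (Function('f')(o) = Add(o, Add(3, Mul(-1, -4))) = Add(o, Add(3, 4)) = Add(o, 7) = Add(7, o))
Mul(-1, Function('f')(n)) = Mul(-1, Add(7, 572)) = Mul(-1, 579) = -579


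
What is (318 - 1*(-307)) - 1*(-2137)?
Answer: 2762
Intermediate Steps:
(318 - 1*(-307)) - 1*(-2137) = (318 + 307) + 2137 = 625 + 2137 = 2762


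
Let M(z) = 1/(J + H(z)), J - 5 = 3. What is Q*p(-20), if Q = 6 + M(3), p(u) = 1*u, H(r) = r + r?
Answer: -850/7 ≈ -121.43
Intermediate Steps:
H(r) = 2*r
J = 8 (J = 5 + 3 = 8)
M(z) = 1/(8 + 2*z)
p(u) = u
Q = 85/14 (Q = 6 + 1/(2*(4 + 3)) = 6 + (½)/7 = 6 + (½)*(⅐) = 6 + 1/14 = 85/14 ≈ 6.0714)
Q*p(-20) = (85/14)*(-20) = -850/7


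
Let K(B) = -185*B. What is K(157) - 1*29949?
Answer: -58994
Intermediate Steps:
K(157) - 1*29949 = -185*157 - 1*29949 = -29045 - 29949 = -58994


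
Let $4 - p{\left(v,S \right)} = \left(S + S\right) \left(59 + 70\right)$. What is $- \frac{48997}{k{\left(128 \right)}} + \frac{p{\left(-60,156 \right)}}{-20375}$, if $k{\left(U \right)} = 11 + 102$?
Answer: $- \frac{993766303}{2302375} \approx -431.63$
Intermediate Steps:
$k{\left(U \right)} = 113$
$p{\left(v,S \right)} = 4 - 258 S$ ($p{\left(v,S \right)} = 4 - \left(S + S\right) \left(59 + 70\right) = 4 - 2 S 129 = 4 - 258 S$)
$- \frac{48997}{k{\left(128 \right)}} + \frac{p{\left(-60,156 \right)}}{-20375} = - \frac{48997}{113} + \frac{4 - 40248}{-20375} = \left(-48997\right) \frac{1}{113} + \left(4 - 40248\right) \left(- \frac{1}{20375}\right) = - \frac{48997}{113} - - \frac{40244}{20375} = - \frac{48997}{113} + \frac{40244}{20375} = - \frac{993766303}{2302375}$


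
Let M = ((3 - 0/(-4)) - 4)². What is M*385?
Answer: 385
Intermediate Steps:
M = 1 (M = ((3 - 0*(-1)/4) - 4)² = ((3 - 1*0) - 4)² = ((3 + 0) - 4)² = (3 - 4)² = (-1)² = 1)
M*385 = 1*385 = 385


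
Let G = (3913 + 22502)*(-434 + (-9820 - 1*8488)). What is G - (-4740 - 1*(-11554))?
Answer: -495076744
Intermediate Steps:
G = -495069930 (G = 26415*(-434 + (-9820 - 8488)) = 26415*(-434 - 18308) = 26415*(-18742) = -495069930)
G - (-4740 - 1*(-11554)) = -495069930 - (-4740 - 1*(-11554)) = -495069930 - (-4740 + 11554) = -495069930 - 1*6814 = -495069930 - 6814 = -495076744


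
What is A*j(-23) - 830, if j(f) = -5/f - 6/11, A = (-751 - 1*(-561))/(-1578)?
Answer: -165689995/199617 ≈ -830.04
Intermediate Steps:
A = 95/789 (A = (-751 + 561)*(-1/1578) = -190*(-1/1578) = 95/789 ≈ 0.12041)
j(f) = -6/11 - 5/f (j(f) = -5/f - 6*1/11 = -5/f - 6/11 = -6/11 - 5/f)
A*j(-23) - 830 = 95*(-6/11 - 5/(-23))/789 - 830 = 95*(-6/11 - 5*(-1/23))/789 - 830 = 95*(-6/11 + 5/23)/789 - 830 = (95/789)*(-83/253) - 830 = -7885/199617 - 830 = -165689995/199617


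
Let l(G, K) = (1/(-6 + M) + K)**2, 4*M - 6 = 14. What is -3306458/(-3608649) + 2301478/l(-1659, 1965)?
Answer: 10529606750395/6959813676552 ≈ 1.5129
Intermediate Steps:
M = 5 (M = 3/2 + (1/4)*14 = 3/2 + 7/2 = 5)
l(G, K) = (-1 + K)**2 (l(G, K) = (1/(-6 + 5) + K)**2 = (1/(-1) + K)**2 = (-1 + K)**2)
-3306458/(-3608649) + 2301478/l(-1659, 1965) = -3306458/(-3608649) + 2301478/((1 - 1*1965)**2) = -3306458*(-1/3608649) + 2301478/((1 - 1965)**2) = 3306458/3608649 + 2301478/((-1964)**2) = 3306458/3608649 + 2301478/3857296 = 3306458/3608649 + 2301478*(1/3857296) = 3306458/3608649 + 1150739/1928648 = 10529606750395/6959813676552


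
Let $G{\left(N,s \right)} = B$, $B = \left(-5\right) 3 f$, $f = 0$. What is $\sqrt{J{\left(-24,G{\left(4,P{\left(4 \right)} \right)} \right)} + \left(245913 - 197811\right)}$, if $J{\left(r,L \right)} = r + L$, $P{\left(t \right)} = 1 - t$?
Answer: $3 \sqrt{5342} \approx 219.27$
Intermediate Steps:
$B = 0$ ($B = \left(-5\right) 3 \cdot 0 = \left(-15\right) 0 = 0$)
$G{\left(N,s \right)} = 0$
$J{\left(r,L \right)} = L + r$
$\sqrt{J{\left(-24,G{\left(4,P{\left(4 \right)} \right)} \right)} + \left(245913 - 197811\right)} = \sqrt{\left(0 - 24\right) + \left(245913 - 197811\right)} = \sqrt{-24 + \left(245913 - 197811\right)} = \sqrt{-24 + 48102} = \sqrt{48078} = 3 \sqrt{5342}$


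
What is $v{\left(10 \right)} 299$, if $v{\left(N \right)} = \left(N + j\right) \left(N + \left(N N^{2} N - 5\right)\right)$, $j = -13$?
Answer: $-8974485$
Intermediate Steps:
$v{\left(N \right)} = \left(-13 + N\right) \left(-5 + N + N^{4}\right)$ ($v{\left(N \right)} = \left(N - 13\right) \left(N + \left(N N^{2} N - 5\right)\right) = \left(-13 + N\right) \left(N + \left(N^{3} N - 5\right)\right) = \left(-13 + N\right) \left(N + \left(N^{4} - 5\right)\right) = \left(-13 + N\right) \left(N + \left(-5 + N^{4}\right)\right) = \left(-13 + N\right) \left(-5 + N + N^{4}\right)$)
$v{\left(10 \right)} 299 = \left(65 + 10^{2} + 10^{5} - 180 - 13 \cdot 10^{4}\right) 299 = \left(65 + 100 + 100000 - 180 - 130000\right) 299 = \left(-30015\right) 299 = -8974485$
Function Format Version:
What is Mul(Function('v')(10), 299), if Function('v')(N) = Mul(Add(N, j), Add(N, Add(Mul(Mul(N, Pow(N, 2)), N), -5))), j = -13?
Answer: -8974485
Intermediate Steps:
Function('v')(N) = Mul(Add(-13, N), Add(-5, N, Pow(N, 4))) (Function('v')(N) = Mul(Add(N, -13), Add(N, Add(Mul(Mul(N, Pow(N, 2)), N), -5))) = Mul(Add(-13, N), Add(N, Add(Mul(Pow(N, 3), N), -5))) = Mul(Add(-13, N), Add(N, Add(Pow(N, 4), -5))) = Mul(Add(-13, N), Add(N, Add(-5, Pow(N, 4)))) = Mul(Add(-13, N), Add(-5, N, Pow(N, 4))))
Mul(Function('v')(10), 299) = Mul(Add(65, Pow(10, 2), Pow(10, 5), Mul(-18, 10), Mul(-13, Pow(10, 4))), 299) = Mul(Add(65, 100, 100000, -180, Mul(-13, 10000)), 299) = Mul(Add(65, 100, 100000, -180, -130000), 299) = Mul(-30015, 299) = -8974485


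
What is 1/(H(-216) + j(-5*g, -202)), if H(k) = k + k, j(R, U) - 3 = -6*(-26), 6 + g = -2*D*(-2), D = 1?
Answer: -1/273 ≈ -0.0036630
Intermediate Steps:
g = -2 (g = -6 - 2*1*(-2) = -6 - 2*(-2) = -6 + 4 = -2)
j(R, U) = 159 (j(R, U) = 3 - 6*(-26) = 3 + 156 = 159)
H(k) = 2*k
1/(H(-216) + j(-5*g, -202)) = 1/(2*(-216) + 159) = 1/(-432 + 159) = 1/(-273) = -1/273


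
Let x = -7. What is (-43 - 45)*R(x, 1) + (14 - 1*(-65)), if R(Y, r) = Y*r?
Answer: 695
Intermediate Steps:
(-43 - 45)*R(x, 1) + (14 - 1*(-65)) = (-43 - 45)*(-7*1) + (14 - 1*(-65)) = -88*(-7) + (14 + 65) = 616 + 79 = 695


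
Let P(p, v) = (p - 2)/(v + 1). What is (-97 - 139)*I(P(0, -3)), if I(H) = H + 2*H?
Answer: -708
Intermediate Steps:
P(p, v) = (-2 + p)/(1 + v)
I(H) = 3*H
(-97 - 139)*I(P(0, -3)) = (-97 - 139)*(3*((-2 + 0)/(1 - 3))) = -708*-2/(-2) = -708*(-½*(-2)) = -708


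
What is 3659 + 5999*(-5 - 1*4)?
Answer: -50332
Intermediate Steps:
3659 + 5999*(-5 - 1*4) = 3659 + 5999*(-5 - 4) = 3659 + 5999*(-9) = 3659 - 53991 = -50332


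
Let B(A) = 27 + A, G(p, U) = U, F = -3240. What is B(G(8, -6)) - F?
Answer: 3261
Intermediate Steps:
B(G(8, -6)) - F = (27 - 6) - 1*(-3240) = 21 + 3240 = 3261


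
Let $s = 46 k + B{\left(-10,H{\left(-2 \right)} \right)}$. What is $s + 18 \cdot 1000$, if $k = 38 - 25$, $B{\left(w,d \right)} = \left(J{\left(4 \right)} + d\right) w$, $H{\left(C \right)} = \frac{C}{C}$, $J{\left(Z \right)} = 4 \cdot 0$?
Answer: $18588$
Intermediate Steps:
$J{\left(Z \right)} = 0$
$H{\left(C \right)} = 1$
$B{\left(w,d \right)} = d w$ ($B{\left(w,d \right)} = \left(0 + d\right) w = d w$)
$k = 13$
$s = 588$ ($s = 46 \cdot 13 + 1 \left(-10\right) = 598 - 10 = 588$)
$s + 18 \cdot 1000 = 588 + 18 \cdot 1000 = 588 + 18000 = 18588$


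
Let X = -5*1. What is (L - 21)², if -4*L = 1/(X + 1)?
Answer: 112225/256 ≈ 438.38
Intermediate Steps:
X = -5
L = 1/16 (L = -1/(4*(-5 + 1)) = -¼/(-4) = -¼*(-¼) = 1/16 ≈ 0.062500)
(L - 21)² = (1/16 - 21)² = (-335/16)² = 112225/256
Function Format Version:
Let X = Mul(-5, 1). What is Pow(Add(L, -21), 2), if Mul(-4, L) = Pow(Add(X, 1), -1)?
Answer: Rational(112225, 256) ≈ 438.38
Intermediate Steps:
X = -5
L = Rational(1, 16) (L = Mul(Rational(-1, 4), Pow(Add(-5, 1), -1)) = Mul(Rational(-1, 4), Pow(-4, -1)) = Mul(Rational(-1, 4), Rational(-1, 4)) = Rational(1, 16) ≈ 0.062500)
Pow(Add(L, -21), 2) = Pow(Add(Rational(1, 16), -21), 2) = Pow(Rational(-335, 16), 2) = Rational(112225, 256)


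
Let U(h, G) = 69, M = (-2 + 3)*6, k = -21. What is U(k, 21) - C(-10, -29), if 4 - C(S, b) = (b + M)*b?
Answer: 732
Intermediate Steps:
M = 6 (M = 1*6 = 6)
C(S, b) = 4 - b*(6 + b) (C(S, b) = 4 - (b + 6)*b = 4 - (6 + b)*b = 4 - b*(6 + b))
U(k, 21) - C(-10, -29) = 69 - (4 - 1*(-29)**2 - 6*(-29)) = 69 - (4 - 1*841 + 174) = 69 - (4 - 841 + 174) = 69 - 1*(-663) = 69 + 663 = 732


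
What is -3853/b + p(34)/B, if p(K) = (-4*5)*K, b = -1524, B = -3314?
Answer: 6902581/2525268 ≈ 2.7334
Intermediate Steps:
p(K) = -20*K
-3853/b + p(34)/B = -3853/(-1524) - 20*34/(-3314) = -3853*(-1/1524) - 680*(-1/3314) = 3853/1524 + 340/1657 = 6902581/2525268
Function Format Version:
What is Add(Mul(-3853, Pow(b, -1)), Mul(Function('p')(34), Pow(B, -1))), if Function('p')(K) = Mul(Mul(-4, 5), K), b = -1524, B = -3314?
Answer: Rational(6902581, 2525268) ≈ 2.7334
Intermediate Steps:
Function('p')(K) = Mul(-20, K)
Add(Mul(-3853, Pow(b, -1)), Mul(Function('p')(34), Pow(B, -1))) = Add(Mul(-3853, Pow(-1524, -1)), Mul(Mul(-20, 34), Pow(-3314, -1))) = Add(Mul(-3853, Rational(-1, 1524)), Mul(-680, Rational(-1, 3314))) = Add(Rational(3853, 1524), Rational(340, 1657)) = Rational(6902581, 2525268)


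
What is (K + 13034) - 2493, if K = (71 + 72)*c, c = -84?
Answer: -1471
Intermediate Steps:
K = -12012 (K = (71 + 72)*(-84) = 143*(-84) = -12012)
(K + 13034) - 2493 = (-12012 + 13034) - 2493 = 1022 - 2493 = -1471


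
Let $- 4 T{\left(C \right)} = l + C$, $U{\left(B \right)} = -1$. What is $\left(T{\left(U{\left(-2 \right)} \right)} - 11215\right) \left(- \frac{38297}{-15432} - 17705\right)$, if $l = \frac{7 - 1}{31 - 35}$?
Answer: $\frac{8169605290015}{41152} \approx 1.9852 \cdot 10^{8}$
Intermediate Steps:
$l = - \frac{3}{2}$ ($l = \frac{6}{-4} = 6 \left(- \frac{1}{4}\right) = - \frac{3}{2} \approx -1.5$)
$T{\left(C \right)} = \frac{3}{8} - \frac{C}{4}$ ($T{\left(C \right)} = - \frac{- \frac{3}{2} + C}{4} = \frac{3}{8} - \frac{C}{4}$)
$\left(T{\left(U{\left(-2 \right)} \right)} - 11215\right) \left(- \frac{38297}{-15432} - 17705\right) = \left(\left(\frac{3}{8} - - \frac{1}{4}\right) - 11215\right) \left(- \frac{38297}{-15432} - 17705\right) = \left(\left(\frac{3}{8} + \frac{1}{4}\right) - 11215\right) \left(\left(-38297\right) \left(- \frac{1}{15432}\right) - 17705\right) = \left(\frac{5}{8} - 11215\right) \left(\frac{38297}{15432} - 17705\right) = \left(- \frac{89715}{8}\right) \left(- \frac{273185263}{15432}\right) = \frac{8169605290015}{41152}$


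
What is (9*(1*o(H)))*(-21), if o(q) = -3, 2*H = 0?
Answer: 567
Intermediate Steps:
H = 0 (H = (½)*0 = 0)
(9*(1*o(H)))*(-21) = (9*(1*(-3)))*(-21) = (9*(-3))*(-21) = -27*(-21) = 567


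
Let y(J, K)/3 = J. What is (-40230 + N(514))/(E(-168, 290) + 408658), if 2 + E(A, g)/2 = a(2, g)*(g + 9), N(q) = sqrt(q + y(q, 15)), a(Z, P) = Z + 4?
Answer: -6705/68707 + sqrt(514)/206121 ≈ -0.097478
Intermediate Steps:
y(J, K) = 3*J
a(Z, P) = 4 + Z
N(q) = 2*sqrt(q) (N(q) = sqrt(q + 3*q) = sqrt(4*q) = 2*sqrt(q))
E(A, g) = 104 + 12*g (E(A, g) = -4 + 2*((4 + 2)*(g + 9)) = -4 + 2*(6*(9 + g)) = -4 + 2*(54 + 6*g) = -4 + (108 + 12*g) = 104 + 12*g)
(-40230 + N(514))/(E(-168, 290) + 408658) = (-40230 + 2*sqrt(514))/((104 + 12*290) + 408658) = (-40230 + 2*sqrt(514))/((104 + 3480) + 408658) = (-40230 + 2*sqrt(514))/(3584 + 408658) = (-40230 + 2*sqrt(514))/412242 = (-40230 + 2*sqrt(514))*(1/412242) = -6705/68707 + sqrt(514)/206121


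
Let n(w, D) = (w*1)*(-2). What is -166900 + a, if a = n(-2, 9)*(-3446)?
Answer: -180684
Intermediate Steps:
n(w, D) = -2*w (n(w, D) = w*(-2) = -2*w)
a = -13784 (a = -2*(-2)*(-3446) = 4*(-3446) = -13784)
-166900 + a = -166900 - 13784 = -180684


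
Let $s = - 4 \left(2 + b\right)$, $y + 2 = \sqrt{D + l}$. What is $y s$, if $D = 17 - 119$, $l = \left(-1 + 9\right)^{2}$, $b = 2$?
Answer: $32 - 16 i \sqrt{38} \approx 32.0 - 98.631 i$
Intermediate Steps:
$l = 64$ ($l = 8^{2} = 64$)
$D = -102$ ($D = 17 - 119 = -102$)
$y = -2 + i \sqrt{38}$ ($y = -2 + \sqrt{-102 + 64} = -2 + \sqrt{-38} = -2 + i \sqrt{38} \approx -2.0 + 6.1644 i$)
$s = -16$ ($s = - 4 \left(2 + 2\right) = \left(-4\right) 4 = -16$)
$y s = \left(-2 + i \sqrt{38}\right) \left(-16\right) = 32 - 16 i \sqrt{38}$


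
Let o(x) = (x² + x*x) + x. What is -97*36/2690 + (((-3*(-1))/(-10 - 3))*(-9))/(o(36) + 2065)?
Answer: -106485399/82057105 ≈ -1.2977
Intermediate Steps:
o(x) = x + 2*x² (o(x) = (x² + x²) + x = 2*x² + x = x + 2*x²)
-97*36/2690 + (((-3*(-1))/(-10 - 3))*(-9))/(o(36) + 2065) = -97*36/2690 + (((-3*(-1))/(-10 - 3))*(-9))/(36*(1 + 2*36) + 2065) = -3492*1/2690 + ((3/(-13))*(-9))/(36*(1 + 72) + 2065) = -1746/1345 + ((3*(-1/13))*(-9))/(36*73 + 2065) = -1746/1345 + (-3/13*(-9))/(2628 + 2065) = -1746/1345 + (27/13)/4693 = -1746/1345 + (27/13)*(1/4693) = -1746/1345 + 27/61009 = -106485399/82057105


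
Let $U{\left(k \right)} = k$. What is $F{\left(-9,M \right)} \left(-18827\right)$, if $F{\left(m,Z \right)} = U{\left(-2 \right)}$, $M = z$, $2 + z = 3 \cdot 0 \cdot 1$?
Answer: $37654$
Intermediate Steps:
$z = -2$ ($z = -2 + 3 \cdot 0 \cdot 1 = -2 + 0 \cdot 1 = -2 + 0 = -2$)
$M = -2$
$F{\left(m,Z \right)} = -2$
$F{\left(-9,M \right)} \left(-18827\right) = \left(-2\right) \left(-18827\right) = 37654$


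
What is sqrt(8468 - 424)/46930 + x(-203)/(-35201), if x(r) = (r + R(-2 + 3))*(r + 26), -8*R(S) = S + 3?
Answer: -72039/70402 + sqrt(2011)/23465 ≈ -1.0213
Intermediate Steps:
R(S) = -3/8 - S/8 (R(S) = -(S + 3)/8 = -(3 + S)/8 = -3/8 - S/8)
x(r) = (26 + r)*(-1/2 + r) (x(r) = (r + (-3/8 - (-2 + 3)/8))*(r + 26) = (r + (-3/8 - 1/8*1))*(26 + r) = (r + (-3/8 - 1/8))*(26 + r) = (r - 1/2)*(26 + r) = (-1/2 + r)*(26 + r) = (26 + r)*(-1/2 + r))
sqrt(8468 - 424)/46930 + x(-203)/(-35201) = sqrt(8468 - 424)/46930 + (-13 + (-203)**2 + (51/2)*(-203))/(-35201) = sqrt(8044)*(1/46930) + (-13 + 41209 - 10353/2)*(-1/35201) = (2*sqrt(2011))*(1/46930) + (72039/2)*(-1/35201) = sqrt(2011)/23465 - 72039/70402 = -72039/70402 + sqrt(2011)/23465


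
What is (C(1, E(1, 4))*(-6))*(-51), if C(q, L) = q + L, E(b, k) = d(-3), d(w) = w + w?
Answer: -1530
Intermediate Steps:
d(w) = 2*w
E(b, k) = -6 (E(b, k) = 2*(-3) = -6)
C(q, L) = L + q
(C(1, E(1, 4))*(-6))*(-51) = ((-6 + 1)*(-6))*(-51) = -5*(-6)*(-51) = 30*(-51) = -1530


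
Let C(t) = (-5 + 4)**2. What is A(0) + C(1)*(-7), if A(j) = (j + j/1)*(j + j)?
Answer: -7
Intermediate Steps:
C(t) = 1 (C(t) = (-1)**2 = 1)
A(j) = 4*j**2 (A(j) = (j + j*1)*(2*j) = (j + j)*(2*j) = (2*j)*(2*j) = 4*j**2)
A(0) + C(1)*(-7) = 4*0**2 + 1*(-7) = 4*0 - 7 = 0 - 7 = -7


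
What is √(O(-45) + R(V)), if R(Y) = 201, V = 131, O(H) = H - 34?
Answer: √122 ≈ 11.045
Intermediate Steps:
O(H) = -34 + H
√(O(-45) + R(V)) = √((-34 - 45) + 201) = √(-79 + 201) = √122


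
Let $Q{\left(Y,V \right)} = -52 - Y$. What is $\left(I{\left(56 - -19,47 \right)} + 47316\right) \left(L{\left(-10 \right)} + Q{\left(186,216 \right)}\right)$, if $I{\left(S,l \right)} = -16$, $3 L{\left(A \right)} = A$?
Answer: $- \frac{34245200}{3} \approx -1.1415 \cdot 10^{7}$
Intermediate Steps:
$L{\left(A \right)} = \frac{A}{3}$
$\left(I{\left(56 - -19,47 \right)} + 47316\right) \left(L{\left(-10 \right)} + Q{\left(186,216 \right)}\right) = \left(-16 + 47316\right) \left(\frac{1}{3} \left(-10\right) - 238\right) = 47300 \left(- \frac{10}{3} - 238\right) = 47300 \left(- \frac{724}{3}\right) = - \frac{34245200}{3}$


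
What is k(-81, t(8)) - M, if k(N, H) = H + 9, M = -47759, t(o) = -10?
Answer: 47758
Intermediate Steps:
k(N, H) = 9 + H
k(-81, t(8)) - M = (9 - 10) - 1*(-47759) = -1 + 47759 = 47758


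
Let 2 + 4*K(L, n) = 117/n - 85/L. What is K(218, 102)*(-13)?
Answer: 29939/7412 ≈ 4.0393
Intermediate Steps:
K(L, n) = -½ - 85/(4*L) + 117/(4*n) (K(L, n) = -½ + (117/n - 85/L)/4 = -½ + (-85/L + 117/n)/4 = -½ + (-85/(4*L) + 117/(4*n)) = -½ - 85/(4*L) + 117/(4*n))
K(218, 102)*(-13) = (-½ - 85/4/218 + (117/4)/102)*(-13) = (-½ - 85/4*1/218 + (117/4)*(1/102))*(-13) = (-½ - 85/872 + 39/136)*(-13) = -2303/7412*(-13) = 29939/7412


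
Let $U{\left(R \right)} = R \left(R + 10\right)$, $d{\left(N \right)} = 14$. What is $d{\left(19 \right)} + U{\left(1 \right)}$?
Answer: $25$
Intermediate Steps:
$U{\left(R \right)} = R \left(10 + R\right)$
$d{\left(19 \right)} + U{\left(1 \right)} = 14 + 1 \left(10 + 1\right) = 14 + 1 \cdot 11 = 14 + 11 = 25$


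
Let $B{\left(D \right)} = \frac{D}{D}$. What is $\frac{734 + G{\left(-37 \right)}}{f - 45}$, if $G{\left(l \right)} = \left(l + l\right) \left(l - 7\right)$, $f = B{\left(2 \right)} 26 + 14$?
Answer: $-798$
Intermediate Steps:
$B{\left(D \right)} = 1$
$f = 40$ ($f = 1 \cdot 26 + 14 = 26 + 14 = 40$)
$G{\left(l \right)} = 2 l \left(-7 + l\right)$
$\frac{734 + G{\left(-37 \right)}}{f - 45} = \frac{734 + 2 \left(-37\right) \left(-7 - 37\right)}{40 - 45} = \frac{734 + 2 \left(-37\right) \left(-44\right)}{-5} = \left(734 + 3256\right) \left(- \frac{1}{5}\right) = 3990 \left(- \frac{1}{5}\right) = -798$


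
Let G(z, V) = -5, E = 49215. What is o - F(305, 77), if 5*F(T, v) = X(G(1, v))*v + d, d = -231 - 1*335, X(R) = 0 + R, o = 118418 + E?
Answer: 839116/5 ≈ 1.6782e+5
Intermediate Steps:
o = 167633 (o = 118418 + 49215 = 167633)
X(R) = R
d = -566 (d = -231 - 335 = -566)
F(T, v) = -566/5 - v (F(T, v) = (-5*v - 566)/5 = (-566 - 5*v)/5 = -566/5 - v)
o - F(305, 77) = 167633 - (-566/5 - 1*77) = 167633 - (-566/5 - 77) = 167633 - 1*(-951/5) = 167633 + 951/5 = 839116/5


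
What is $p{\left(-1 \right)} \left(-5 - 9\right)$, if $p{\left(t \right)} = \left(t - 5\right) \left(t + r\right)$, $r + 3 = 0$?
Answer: $-336$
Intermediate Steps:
$r = -3$ ($r = -3 + 0 = -3$)
$p{\left(t \right)} = \left(-5 + t\right) \left(-3 + t\right)$ ($p{\left(t \right)} = \left(t - 5\right) \left(t - 3\right) = \left(-5 + t\right) \left(-3 + t\right)$)
$p{\left(-1 \right)} \left(-5 - 9\right) = \left(15 + \left(-1\right)^{2} - -8\right) \left(-5 - 9\right) = \left(15 + 1 + 8\right) \left(-14\right) = 24 \left(-14\right) = -336$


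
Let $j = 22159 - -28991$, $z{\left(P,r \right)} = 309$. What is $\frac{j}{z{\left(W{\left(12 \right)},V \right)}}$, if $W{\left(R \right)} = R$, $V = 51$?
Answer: $\frac{17050}{103} \approx 165.53$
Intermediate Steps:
$j = 51150$ ($j = 22159 + 28991 = 51150$)
$\frac{j}{z{\left(W{\left(12 \right)},V \right)}} = \frac{51150}{309} = 51150 \cdot \frac{1}{309} = \frac{17050}{103}$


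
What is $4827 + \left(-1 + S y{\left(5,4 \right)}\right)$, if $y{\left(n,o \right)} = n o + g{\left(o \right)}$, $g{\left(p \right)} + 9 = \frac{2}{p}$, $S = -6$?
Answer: $4757$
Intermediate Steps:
$g{\left(p \right)} = -9 + \frac{2}{p}$
$y{\left(n,o \right)} = -9 + \frac{2}{o} + n o$ ($y{\left(n,o \right)} = n o - \left(9 - \frac{2}{o}\right) = -9 + \frac{2}{o} + n o$)
$4827 + \left(-1 + S y{\left(5,4 \right)}\right) = 4827 - \left(1 + 6 \left(-9 + \frac{2}{4} + 5 \cdot 4\right)\right) = 4827 - \left(1 + 6 \left(-9 + 2 \cdot \frac{1}{4} + 20\right)\right) = 4827 - \left(1 + 6 \left(-9 + \frac{1}{2} + 20\right)\right) = 4827 - 70 = 4757$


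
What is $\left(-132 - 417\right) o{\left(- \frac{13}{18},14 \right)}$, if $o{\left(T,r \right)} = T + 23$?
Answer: $- \frac{24461}{2} \approx -12231.0$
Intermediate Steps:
$o{\left(T,r \right)} = 23 + T$
$\left(-132 - 417\right) o{\left(- \frac{13}{18},14 \right)} = \left(-132 - 417\right) \left(23 - \frac{13}{18}\right) = - 549 \left(23 - \frac{13}{18}\right) = \left(-549\right) \frac{401}{18} = - \frac{24461}{2}$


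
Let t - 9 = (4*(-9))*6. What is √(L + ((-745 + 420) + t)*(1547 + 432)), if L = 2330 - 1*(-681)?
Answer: I*√1049817 ≈ 1024.6*I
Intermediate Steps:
L = 3011 (L = 2330 + 681 = 3011)
t = -207 (t = 9 + (4*(-9))*6 = 9 - 36*6 = 9 - 216 = -207)
√(L + ((-745 + 420) + t)*(1547 + 432)) = √(3011 + ((-745 + 420) - 207)*(1547 + 432)) = √(3011 + (-325 - 207)*1979) = √(3011 - 532*1979) = √(3011 - 1052828) = √(-1049817) = I*√1049817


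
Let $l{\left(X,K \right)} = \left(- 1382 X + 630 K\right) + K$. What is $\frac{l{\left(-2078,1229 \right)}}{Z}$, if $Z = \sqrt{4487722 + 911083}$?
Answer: $\frac{729459 \sqrt{5398805}}{1079761} \approx 1569.7$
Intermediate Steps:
$Z = \sqrt{5398805} \approx 2323.5$
$l{\left(X,K \right)} = - 1382 X + 631 K$
$\frac{l{\left(-2078,1229 \right)}}{Z} = \frac{\left(-1382\right) \left(-2078\right) + 631 \cdot 1229}{\sqrt{5398805}} = \left(2871796 + 775499\right) \frac{\sqrt{5398805}}{5398805} = 3647295 \frac{\sqrt{5398805}}{5398805} = \frac{729459 \sqrt{5398805}}{1079761}$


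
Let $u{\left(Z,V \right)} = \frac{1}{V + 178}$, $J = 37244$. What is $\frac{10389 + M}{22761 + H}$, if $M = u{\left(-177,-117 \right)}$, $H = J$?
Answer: $\frac{126746}{732061} \approx 0.17314$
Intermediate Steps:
$H = 37244$
$u{\left(Z,V \right)} = \frac{1}{178 + V}$
$M = \frac{1}{61}$ ($M = \frac{1}{178 - 117} = \frac{1}{61} \approx 0.016393$)
$\frac{10389 + M}{22761 + H} = \frac{10389 + \frac{1}{61}}{22761 + 37244} = \frac{633730}{61 \cdot 60005} = \frac{633730}{61} \cdot \frac{1}{60005} = \frac{126746}{732061}$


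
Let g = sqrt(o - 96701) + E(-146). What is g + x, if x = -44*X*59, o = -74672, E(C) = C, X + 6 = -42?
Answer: 124462 + I*sqrt(171373) ≈ 1.2446e+5 + 413.97*I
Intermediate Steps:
X = -48 (X = -6 - 42 = -48)
x = 124608 (x = -44*(-48)*59 = 2112*59 = 124608)
g = -146 + I*sqrt(171373) (g = sqrt(-74672 - 96701) - 146 = sqrt(-171373) - 146 = I*sqrt(171373) - 146 = -146 + I*sqrt(171373) ≈ -146.0 + 413.97*I)
g + x = (-146 + I*sqrt(171373)) + 124608 = 124462 + I*sqrt(171373)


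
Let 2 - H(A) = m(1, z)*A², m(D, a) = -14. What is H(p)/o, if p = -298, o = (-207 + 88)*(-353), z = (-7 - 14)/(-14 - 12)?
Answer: 1243258/42007 ≈ 29.596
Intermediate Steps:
z = 21/26 (z = -21/(-26) = -21*(-1/26) = 21/26 ≈ 0.80769)
o = 42007 (o = -119*(-353) = 42007)
H(A) = 2 + 14*A² (H(A) = 2 - (-14)*A² = 2 + 14*A²)
H(p)/o = (2 + 14*(-298)²)/42007 = (2 + 14*88804)*(1/42007) = (2 + 1243256)*(1/42007) = 1243258*(1/42007) = 1243258/42007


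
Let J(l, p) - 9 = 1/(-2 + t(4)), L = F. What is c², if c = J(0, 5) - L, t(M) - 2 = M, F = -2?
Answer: 2025/16 ≈ 126.56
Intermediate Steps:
L = -2
t(M) = 2 + M
J(l, p) = 37/4 (J(l, p) = 9 + 1/(-2 + (2 + 4)) = 9 + 1/(-2 + 6) = 9 + 1/4 = 9 + ¼ = 37/4)
c = 45/4 (c = 37/4 - 1*(-2) = 37/4 + 2 = 45/4 ≈ 11.250)
c² = (45/4)² = 2025/16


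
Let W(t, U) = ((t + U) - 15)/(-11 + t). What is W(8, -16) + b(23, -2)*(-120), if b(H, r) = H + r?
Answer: -7537/3 ≈ -2512.3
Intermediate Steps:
W(t, U) = (-15 + U + t)/(-11 + t) (W(t, U) = ((U + t) - 15)/(-11 + t) = (-15 + U + t)/(-11 + t))
W(8, -16) + b(23, -2)*(-120) = (-15 - 16 + 8)/(-11 + 8) + (23 - 2)*(-120) = -23/(-3) + 21*(-120) = -1/3*(-23) - 2520 = 23/3 - 2520 = -7537/3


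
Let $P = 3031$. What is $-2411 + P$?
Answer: $620$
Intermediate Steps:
$-2411 + P = -2411 + 3031 = 620$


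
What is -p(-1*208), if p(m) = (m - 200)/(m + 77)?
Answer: -408/131 ≈ -3.1145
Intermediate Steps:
p(m) = (-200 + m)/(77 + m)
-p(-1*208) = -(-200 - 1*208)/(77 - 1*208) = -(-200 - 208)/(77 - 208) = -(-408)/(-131) = -(-1)*(-408)/131 = -1*408/131 = -408/131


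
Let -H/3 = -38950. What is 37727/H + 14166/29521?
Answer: 2769035867/3449528850 ≈ 0.80273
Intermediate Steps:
H = 116850 (H = -3*(-38950) = 116850)
37727/H + 14166/29521 = 37727/116850 + 14166/29521 = 2769035867/3449528850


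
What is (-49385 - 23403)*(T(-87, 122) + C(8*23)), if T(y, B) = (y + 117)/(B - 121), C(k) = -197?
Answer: 12155596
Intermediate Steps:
T(y, B) = (117 + y)/(-121 + B)
(-49385 - 23403)*(T(-87, 122) + C(8*23)) = (-49385 - 23403)*((117 - 87)/(-121 + 122) - 197) = -72788*(30/1 - 197) = -72788*(1*30 - 197) = -72788*(30 - 197) = -72788*(-167) = 12155596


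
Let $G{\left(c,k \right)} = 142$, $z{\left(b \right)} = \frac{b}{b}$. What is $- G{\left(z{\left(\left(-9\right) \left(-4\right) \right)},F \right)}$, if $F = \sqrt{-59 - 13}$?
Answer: $-142$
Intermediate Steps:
$z{\left(b \right)} = 1$
$F = 6 i \sqrt{2}$ ($F = \sqrt{-72} = 6 i \sqrt{2} \approx 8.4853 i$)
$- G{\left(z{\left(\left(-9\right) \left(-4\right) \right)},F \right)} = \left(-1\right) 142 = -142$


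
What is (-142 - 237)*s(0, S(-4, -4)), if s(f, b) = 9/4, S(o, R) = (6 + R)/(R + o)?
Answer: -3411/4 ≈ -852.75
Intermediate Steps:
S(o, R) = (6 + R)/(R + o)
s(f, b) = 9/4 (s(f, b) = 9*(¼) = 9/4)
(-142 - 237)*s(0, S(-4, -4)) = (-142 - 237)*(9/4) = -379*9/4 = -3411/4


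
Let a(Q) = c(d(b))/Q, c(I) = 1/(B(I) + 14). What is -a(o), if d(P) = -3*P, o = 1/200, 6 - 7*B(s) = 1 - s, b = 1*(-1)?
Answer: -700/53 ≈ -13.208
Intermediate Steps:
b = -1
B(s) = 5/7 + s/7 (B(s) = 6/7 - (1 - s)/7 = 6/7 + (-⅐ + s/7) = 5/7 + s/7)
o = 1/200 ≈ 0.0050000
c(I) = 1/(103/7 + I/7) (c(I) = 1/((5/7 + I/7) + 14) = 1/(103/7 + I/7))
a(Q) = 7/(106*Q) (a(Q) = (7/(103 - 3*(-1)))/Q = (7/(103 + 3))/Q = (7/106)/Q = (7*(1/106))/Q = 7/(106*Q))
-a(o) = -7/(106*1/200) = -7*200/106 = -1*700/53 = -700/53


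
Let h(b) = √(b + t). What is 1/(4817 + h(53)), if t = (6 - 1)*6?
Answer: 4817/23203406 - √83/23203406 ≈ 0.00020721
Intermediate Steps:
t = 30 (t = 5*6 = 30)
h(b) = √(30 + b) (h(b) = √(b + 30) = √(30 + b))
1/(4817 + h(53)) = 1/(4817 + √(30 + 53)) = 1/(4817 + √83)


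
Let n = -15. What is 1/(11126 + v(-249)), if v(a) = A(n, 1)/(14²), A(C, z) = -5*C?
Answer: 196/2180771 ≈ 8.9876e-5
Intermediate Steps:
v(a) = 75/196 (v(a) = (-5*(-15))/(14²) = 75/196)
1/(11126 + v(-249)) = 1/(11126 + 75/196) = 1/(2180771/196) = 196/2180771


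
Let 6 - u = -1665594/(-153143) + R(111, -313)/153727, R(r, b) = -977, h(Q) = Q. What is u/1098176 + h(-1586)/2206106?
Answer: -420985291532066469/581995398224411699392 ≈ -0.00072335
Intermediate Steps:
u = -114643864361/23542213961 (u = 6 - (-1665594/(-153143) - 977/153727) = 6 - (-1665594*(-1/153143) - 977*1/153727) = 6 - (1665594/153143 - 977/153727) = 6 - 1*255897148127/23542213961 = 6 - 255897148127/23542213961 = -114643864361/23542213961 ≈ -4.8697)
u/1098176 + h(-1586)/2206106 = -114643864361/23542213961/1098176 - 1586/2206106 = -114643864361/23542213961*1/1098176 - 1586*1/2206106 = -114643864361/25853494358835136 - 793/1103053 = -420985291532066469/581995398224411699392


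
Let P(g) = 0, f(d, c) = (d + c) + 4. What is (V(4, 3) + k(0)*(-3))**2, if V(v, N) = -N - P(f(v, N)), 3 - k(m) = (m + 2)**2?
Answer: 0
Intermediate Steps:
f(d, c) = 4 + c + d (f(d, c) = (c + d) + 4 = 4 + c + d)
k(m) = 3 - (2 + m)**2 (k(m) = 3 - (m + 2)**2 = 3 - (2 + m)**2)
V(v, N) = -N (V(v, N) = -N - 1*0 = -N + 0 = -N)
(V(4, 3) + k(0)*(-3))**2 = (-1*3 + (3 - (2 + 0)**2)*(-3))**2 = (-3 + (3 - 1*2**2)*(-3))**2 = (-3 + (3 - 1*4)*(-3))**2 = (-3 + (3 - 4)*(-3))**2 = (-3 - 1*(-3))**2 = (-3 + 3)**2 = 0**2 = 0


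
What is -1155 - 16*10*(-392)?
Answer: 61565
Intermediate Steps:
-1155 - 16*10*(-392) = -1155 - 160*(-392) = -1155 + 62720 = 61565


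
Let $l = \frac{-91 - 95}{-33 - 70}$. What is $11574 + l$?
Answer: $\frac{1192308}{103} \approx 11576.0$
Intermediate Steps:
$l = \frac{186}{103}$ ($l = \frac{1}{-103} \left(-186\right) = \left(- \frac{1}{103}\right) \left(-186\right) = \frac{186}{103} \approx 1.8058$)
$11574 + l = 11574 + \frac{186}{103} = \frac{1192308}{103}$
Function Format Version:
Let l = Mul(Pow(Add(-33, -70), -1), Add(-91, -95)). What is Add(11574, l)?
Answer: Rational(1192308, 103) ≈ 11576.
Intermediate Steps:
l = Rational(186, 103) (l = Mul(Pow(-103, -1), -186) = Mul(Rational(-1, 103), -186) = Rational(186, 103) ≈ 1.8058)
Add(11574, l) = Add(11574, Rational(186, 103)) = Rational(1192308, 103)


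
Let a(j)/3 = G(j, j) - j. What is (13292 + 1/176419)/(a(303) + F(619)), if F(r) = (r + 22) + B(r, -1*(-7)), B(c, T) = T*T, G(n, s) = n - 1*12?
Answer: 781653783/38459342 ≈ 20.324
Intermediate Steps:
G(n, s) = -12 + n (G(n, s) = n - 12 = -12 + n)
B(c, T) = T**2
a(j) = -36 (a(j) = 3*((-12 + j) - j) = 3*(-12) = -36)
F(r) = 71 + r (F(r) = (r + 22) + (-1*(-7))**2 = (22 + r) + 7**2 = (22 + r) + 49 = 71 + r)
(13292 + 1/176419)/(a(303) + F(619)) = (13292 + 1/176419)/(-36 + (71 + 619)) = (13292 + 1/176419)/(-36 + 690) = (2344961349/176419)/654 = (2344961349/176419)*(1/654) = 781653783/38459342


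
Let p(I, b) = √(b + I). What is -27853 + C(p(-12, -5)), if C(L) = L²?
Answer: -27870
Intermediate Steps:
p(I, b) = √(I + b)
-27853 + C(p(-12, -5)) = -27853 + (√(-12 - 5))² = -27853 + (√(-17))² = -27853 + (I*√17)² = -27853 - 17 = -27870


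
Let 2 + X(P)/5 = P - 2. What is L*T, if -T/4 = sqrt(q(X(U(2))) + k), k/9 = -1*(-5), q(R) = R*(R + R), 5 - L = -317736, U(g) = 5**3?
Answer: -1270964*sqrt(732095) ≈ -1.0875e+9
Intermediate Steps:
U(g) = 125
X(P) = -20 + 5*P (X(P) = -10 + 5*(P - 2) = -10 + 5*(-2 + P) = -10 + (-10 + 5*P) = -20 + 5*P)
L = 317741 (L = 5 - 1*(-317736) = 5 + 317736 = 317741)
q(R) = 2*R**2 (q(R) = R*(2*R) = 2*R**2)
k = 45 (k = 9*(-1*(-5)) = 9*5 = 45)
T = -4*sqrt(732095) (T = -4*sqrt(2*(-20 + 5*125)**2 + 45) = -4*sqrt(2*(-20 + 625)**2 + 45) = -4*sqrt(2*605**2 + 45) = -4*sqrt(2*366025 + 45) = -4*sqrt(732050 + 45) = -4*sqrt(732095) ≈ -3422.5)
L*T = 317741*(-4*sqrt(732095)) = -1270964*sqrt(732095)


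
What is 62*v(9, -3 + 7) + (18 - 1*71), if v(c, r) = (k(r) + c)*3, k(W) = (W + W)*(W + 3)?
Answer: 12037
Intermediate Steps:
k(W) = 2*W*(3 + W) (k(W) = (2*W)*(3 + W) = 2*W*(3 + W))
v(c, r) = 3*c + 6*r*(3 + r) (v(c, r) = (2*r*(3 + r) + c)*3 = (c + 2*r*(3 + r))*3 = 3*c + 6*r*(3 + r))
62*v(9, -3 + 7) + (18 - 1*71) = 62*(3*9 + 6*(-3 + 7)*(3 + (-3 + 7))) + (18 - 1*71) = 62*(27 + 6*4*(3 + 4)) + (18 - 71) = 62*(27 + 6*4*7) - 53 = 62*(27 + 168) - 53 = 62*195 - 53 = 12090 - 53 = 12037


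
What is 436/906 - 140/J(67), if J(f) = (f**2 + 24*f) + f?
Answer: 320083/698073 ≈ 0.45852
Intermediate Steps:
J(f) = f**2 + 25*f
436/906 - 140/J(67) = 436/906 - 140*1/(67*(25 + 67)) = 436*(1/906) - 140/(67*92) = 218/453 - 140/6164 = 218/453 - 140*1/6164 = 218/453 - 35/1541 = 320083/698073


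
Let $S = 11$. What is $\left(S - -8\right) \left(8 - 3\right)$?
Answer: $95$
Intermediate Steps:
$\left(S - -8\right) \left(8 - 3\right) = \left(11 - -8\right) \left(8 - 3\right) = \left(11 + 8\right) \left(8 - 3\right) = 19 \cdot 5 = 95$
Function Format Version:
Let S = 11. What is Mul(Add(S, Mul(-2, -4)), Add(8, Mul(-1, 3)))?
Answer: 95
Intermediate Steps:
Mul(Add(S, Mul(-2, -4)), Add(8, Mul(-1, 3))) = Mul(Add(11, Mul(-2, -4)), Add(8, Mul(-1, 3))) = Mul(Add(11, 8), Add(8, -3)) = Mul(19, 5) = 95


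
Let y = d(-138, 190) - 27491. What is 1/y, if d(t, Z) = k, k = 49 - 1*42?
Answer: -1/27484 ≈ -3.6385e-5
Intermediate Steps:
k = 7 (k = 49 - 42 = 7)
d(t, Z) = 7
y = -27484 (y = 7 - 27491 = -27484)
1/y = 1/(-27484) = -1/27484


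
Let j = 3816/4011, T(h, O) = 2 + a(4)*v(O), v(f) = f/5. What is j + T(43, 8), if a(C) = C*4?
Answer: 190866/6685 ≈ 28.551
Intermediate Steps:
v(f) = f/5 (v(f) = f*(⅕) = f/5)
a(C) = 4*C
T(h, O) = 2 + 16*O/5 (T(h, O) = 2 + (4*4)*(O/5) = 2 + 16*(O/5) = 2 + 16*O/5)
j = 1272/1337 (j = 3816*(1/4011) = 1272/1337 ≈ 0.95138)
j + T(43, 8) = 1272/1337 + (2 + (16/5)*8) = 1272/1337 + (2 + 128/5) = 1272/1337 + 138/5 = 190866/6685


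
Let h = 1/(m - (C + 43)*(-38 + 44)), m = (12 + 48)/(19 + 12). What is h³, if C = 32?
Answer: -29791/2679826869000 ≈ -1.1117e-8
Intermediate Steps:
m = 60/31 ≈ 1.9355
h = -31/13890 (h = 1/(60/31 - (32 + 43)*(-38 + 44)) = 1/(60/31 - 75*6) = 1/(60/31 - 1*450) = 1/(60/31 - 450) = 1/(-13890/31) = -31/13890 ≈ -0.0022318)
h³ = (-31/13890)³ = -29791/2679826869000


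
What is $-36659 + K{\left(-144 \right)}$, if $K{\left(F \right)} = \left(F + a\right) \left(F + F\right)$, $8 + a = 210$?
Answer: $-53363$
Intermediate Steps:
$a = 202$ ($a = -8 + 210 = 202$)
$K{\left(F \right)} = 2 F \left(202 + F\right)$ ($K{\left(F \right)} = \left(F + 202\right) \left(F + F\right) = \left(202 + F\right) 2 F = 2 F \left(202 + F\right)$)
$-36659 + K{\left(-144 \right)} = -36659 + 2 \left(-144\right) \left(202 - 144\right) = -36659 + 2 \left(-144\right) 58 = -36659 - 16704 = -53363$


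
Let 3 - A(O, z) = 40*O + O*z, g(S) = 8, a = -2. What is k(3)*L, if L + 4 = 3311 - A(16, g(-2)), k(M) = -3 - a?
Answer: -4072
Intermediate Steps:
A(O, z) = 3 - 40*O - O*z (A(O, z) = 3 - (40*O + O*z) = 3 + (-40*O - O*z) = 3 - 40*O - O*z)
k(M) = -1 (k(M) = -3 - 1*(-2) = -3 + 2 = -1)
L = 4072 (L = -4 + (3311 - (3 - 40*16 - 1*16*8)) = -4 + (3311 - (3 - 640 - 128)) = -4 + (3311 - 1*(-765)) = -4 + (3311 + 765) = -4 + 4076 = 4072)
k(3)*L = -1*4072 = -4072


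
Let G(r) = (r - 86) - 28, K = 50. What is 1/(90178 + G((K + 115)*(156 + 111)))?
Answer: 1/134119 ≈ 7.4561e-6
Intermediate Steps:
G(r) = -114 + r (G(r) = (-86 + r) - 28 = -114 + r)
1/(90178 + G((K + 115)*(156 + 111))) = 1/(90178 + (-114 + (50 + 115)*(156 + 111))) = 1/(90178 + (-114 + 165*267)) = 1/(90178 + (-114 + 44055)) = 1/(90178 + 43941) = 1/134119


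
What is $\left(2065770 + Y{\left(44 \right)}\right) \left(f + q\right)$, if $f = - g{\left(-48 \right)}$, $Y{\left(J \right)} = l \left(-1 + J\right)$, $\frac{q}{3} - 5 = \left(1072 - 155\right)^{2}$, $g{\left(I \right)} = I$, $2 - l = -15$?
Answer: $5213224067730$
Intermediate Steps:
$l = 17$ ($l = 2 - -15 = 2 + 15 = 17$)
$q = 2522682$ ($q = 15 + 3 \left(1072 - 155\right)^{2} = 15 + 3 \cdot 917^{2} = 15 + 3 \cdot 840889 = 15 + 2522667 = 2522682$)
$Y{\left(J \right)} = -17 + 17 J$ ($Y{\left(J \right)} = 17 \left(-1 + J\right) = -17 + 17 J$)
$f = 48$ ($f = \left(-1\right) \left(-48\right) = 48$)
$\left(2065770 + Y{\left(44 \right)}\right) \left(f + q\right) = \left(2065770 + \left(-17 + 17 \cdot 44\right)\right) \left(48 + 2522682\right) = \left(2065770 + \left(-17 + 748\right)\right) 2522730 = \left(2065770 + 731\right) 2522730 = 2066501 \cdot 2522730 = 5213224067730$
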